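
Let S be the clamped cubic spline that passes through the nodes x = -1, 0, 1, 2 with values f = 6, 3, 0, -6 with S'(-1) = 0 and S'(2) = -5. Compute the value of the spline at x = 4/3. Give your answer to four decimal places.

-1.8765

Put σ_i = S'' at the i-th knot. Here h = (1, 1, 1) and Δ = (-3, -3, -6), so the interior equations h_(i-1)·σ_(i-1) + 2(h_(i-1)+h_i)·σ_i + h_i·σ_(i+1) = 6(Δ_i − Δ_(i-1)) read
  1·σ_0 + 4·σ_1 + 1·σ_2 = 6(Δ_1 - Δ_0) = 0
  1·σ_1 + 4·σ_2 + 1·σ_3 = 6(Δ_2 - Δ_1) = -18
Clamped end conditions give two more equations: 2h_0·σ_0 + h_0·σ_1 = 6(Δ_0 - S'(-1)) = -18 and h_2·σ_2 + 2h_2·σ_3 = 6(S'(2) - Δ_2) = 6.
Solving: σ_0 = -34/3, σ_1 = 14/3, σ_2 = -22/3, σ_3 = 20/3.
On [1, 2], S(x) = 0 - 14/3·(x - 1) - 11/3·(x - 1)² + 7/3·(x - 1)³.
With (x - 1) = 1/3: S(4/3) = -152/81.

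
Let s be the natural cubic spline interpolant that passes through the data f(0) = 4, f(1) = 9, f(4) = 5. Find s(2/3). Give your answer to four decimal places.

7.6265

Write m_i for s''(x_i). With h_i = 1, 3 and divided differences Δ_i = 5, -4/3, the continuity of s' gives the tridiagonal system
  1·m_0 + 8·m_1 + 3·m_2 = 6(Δ_1 - Δ_0) = -38
Natural end conditions: m_0 = m_2 = 0.
Solving the tridiagonal system: m_0 = 0, m_1 = -19/4, m_2 = 0.
On [0, 1], s(t) = 4 + 139/24·t + 0·t² - 19/24·t³.
With t = 2/3: s(2/3) = 2471/324.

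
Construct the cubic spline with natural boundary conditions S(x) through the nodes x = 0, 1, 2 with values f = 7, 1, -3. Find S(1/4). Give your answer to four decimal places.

With m_i denoting the second derivative at x_i, h_i = 1, 1, and Δ_i = (y_(i+1) − y_i)/h_i = -6, -4:
  1·m_0 + 4·m_1 + 1·m_2 = 6(Δ_1 - Δ_0) = 12
Natural end conditions: m_0 = m_2 = 0.
Hence m_0 = 0, m_1 = 3, m_2 = 0.
On [0, 1], S(x) = 7 - 13/2·x + 0·x² + 1/2·x³.
With x = 1/4: S(1/4) = 689/128.

5.3828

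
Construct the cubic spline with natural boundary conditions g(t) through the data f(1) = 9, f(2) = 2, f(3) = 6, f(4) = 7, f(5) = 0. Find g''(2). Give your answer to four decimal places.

18.1071

Let M_i = g''(x_i). Step sizes h_i = 1, 1, 1, 1; slopes of the chords Δ_i = (y_(i+1) - y_i)/h_i = -7, 4, 1, -7.
  1·M_0 + 4·M_1 + 1·M_2 = 6(Δ_1 - Δ_0) = 66
  1·M_1 + 4·M_2 + 1·M_3 = 6(Δ_2 - Δ_1) = -18
  1·M_2 + 4·M_3 + 1·M_4 = 6(Δ_3 - Δ_2) = -48
Natural end conditions: M_0 = M_4 = 0.
Forward elimination and back-substitution give M_0 = 0, M_1 = 507/28, M_2 = -45/7, M_3 = -291/28, M_4 = 0.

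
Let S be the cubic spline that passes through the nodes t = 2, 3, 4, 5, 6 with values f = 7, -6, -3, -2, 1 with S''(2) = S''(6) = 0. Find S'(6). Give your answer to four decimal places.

With m_i denoting the second derivative at x_i, h_i = 1, 1, 1, 1, and Δ_i = (y_(i+1) − y_i)/h_i = -13, 3, 1, 3:
  1·m_0 + 4·m_1 + 1·m_2 = 6(Δ_1 - Δ_0) = 96
  1·m_1 + 4·m_2 + 1·m_3 = 6(Δ_2 - Δ_1) = -12
  1·m_2 + 4·m_3 + 1·m_4 = 6(Δ_3 - Δ_2) = 12
Natural end conditions: m_0 = m_4 = 0.
Hence m_0 = 0, m_1 = 375/14, m_2 = -78/7, m_3 = 81/14, m_4 = 0.
On [5, 6], S'(t) = b_3 + 2c_3·(t - 5) + 3d_3·(t - 5)² with b_3 = Δ_3 - h_3(2m_3 + m_4)/6 = 15/14, c_3 = m_3/2 = 81/28, d_3 = (m_4 - m_3)/(6h_3) = -27/28. So S'(6) = 111/28.

3.9643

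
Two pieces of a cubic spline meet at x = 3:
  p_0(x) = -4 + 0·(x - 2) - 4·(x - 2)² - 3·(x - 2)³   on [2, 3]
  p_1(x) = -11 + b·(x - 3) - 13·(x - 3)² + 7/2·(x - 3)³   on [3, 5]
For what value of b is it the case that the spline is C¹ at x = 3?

-17

p_0'(x) = 0 - 8·(x - 2) - 9·(x - 2)², so p_0'(3) = -17. On the right, p_1'(3) = b, so b = -17.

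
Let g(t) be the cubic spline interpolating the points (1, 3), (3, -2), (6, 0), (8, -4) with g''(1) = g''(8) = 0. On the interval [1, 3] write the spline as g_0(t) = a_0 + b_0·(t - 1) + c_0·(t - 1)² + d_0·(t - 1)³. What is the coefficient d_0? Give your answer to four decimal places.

0.2179

With m_i denoting the second derivative at x_i, h_i = 2, 3, 2, and Δ_i = (y_(i+1) − y_i)/h_i = -5/2, 2/3, -2:
  2·m_0 + 10·m_1 + 3·m_2 = 6(Δ_1 - Δ_0) = 19
  3·m_1 + 10·m_2 + 2·m_3 = 6(Δ_2 - Δ_1) = -16
Natural end conditions: m_0 = m_3 = 0.
Forward elimination and back-substitution give m_0 = 0, m_1 = 34/13, m_2 = -31/13, m_3 = 0.
On [1, 3], with g_0(t) = a_0 + b_0·(t - 1) + c_0·(t - 1)² + d_0·(t - 1)³: c_0 = m_0/2 = 0, d_0 = (m_1 - m_0)/(6h_0) = 17/78, b_0 = Δ_0 - h_0(2m_0 + m_1)/6 = -263/78.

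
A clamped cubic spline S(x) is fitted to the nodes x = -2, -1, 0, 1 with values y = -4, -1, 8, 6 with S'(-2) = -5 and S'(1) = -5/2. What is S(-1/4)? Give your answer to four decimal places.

6.5359

Put M_i = S'' at the i-th knot. Here h = (1, 1, 1) and Δ = (3, 9, -2), so the interior equations h_(i-1)·M_(i-1) + 2(h_(i-1)+h_i)·M_i + h_i·M_(i+1) = 6(Δ_i − Δ_(i-1)) read
  1·M_0 + 4·M_1 + 1·M_2 = 6(Δ_1 - Δ_0) = 36
  1·M_1 + 4·M_2 + 1·M_3 = 6(Δ_2 - Δ_1) = -66
Clamped end conditions give two more equations: 2h_0·M_0 + h_0·M_1 = 6(Δ_0 - S'(-2)) = 48 and h_2·M_2 + 2h_2·M_3 = 6(S'(1) - Δ_2) = -3.
Solving: M_0 = 289/15, M_1 = 142/15, M_2 = -317/15, M_3 = 136/15.
On [-1, 0], S(x) = -1 + 281/30·(x + 1) + 71/15·(x + 1)² - 51/10·(x + 1)³.
With (x + 1) = 3/4: S(-1/4) = 4183/640.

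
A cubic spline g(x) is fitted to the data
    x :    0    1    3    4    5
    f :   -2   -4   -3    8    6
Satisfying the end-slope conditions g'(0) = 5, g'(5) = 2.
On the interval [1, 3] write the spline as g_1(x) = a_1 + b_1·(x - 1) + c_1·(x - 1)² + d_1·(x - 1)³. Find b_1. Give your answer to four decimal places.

With m_i denoting the second derivative at x_i, h_i = 1, 2, 1, 1, and Δ_i = (y_(i+1) − y_i)/h_i = -2, 1/2, 11, -2:
  1·m_0 + 6·m_1 + 2·m_2 = 6(Δ_1 - Δ_0) = 15
  2·m_1 + 6·m_2 + 1·m_3 = 6(Δ_2 - Δ_1) = 63
  1·m_2 + 4·m_3 + 1·m_4 = 6(Δ_3 - Δ_2) = -78
Clamped end conditions give two more equations: 2h_0·m_0 + h_0·m_1 = 6(Δ_0 - g'(0)) = -42 and h_3·m_3 + 2h_3·m_4 = 6(g'(5) - Δ_3) = 24.
Hence m_0 = -1377/64, m_1 = 33/32, m_2 = 1941/128, m_3 = -1923/64, m_4 = 3459/128.
On [1, 3], with g_1(x) = a_1 + b_1·(x - 1) + c_1·(x - 1)² + d_1·(x - 1)³: c_1 = m_1/2 = 33/64, d_1 = (m_2 - m_1)/(6h_1) = 603/512, b_1 = Δ_1 - h_1(2m_1 + m_2)/6 = -671/128.

-5.2422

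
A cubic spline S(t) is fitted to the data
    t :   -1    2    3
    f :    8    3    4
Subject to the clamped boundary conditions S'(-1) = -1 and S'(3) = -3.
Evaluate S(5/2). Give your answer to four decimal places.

4.0938

With m_i denoting the second derivative at x_i, h_i = 3, 1, and Δ_i = (y_(i+1) − y_i)/h_i = -5/3, 1:
  3·m_0 + 8·m_1 + 1·m_2 = 6(Δ_1 - Δ_0) = 16
Clamped end conditions give two more equations: 2h_0·m_0 + h_0·m_1 = 6(Δ_0 - S'(-1)) = -4 and h_1·m_1 + 2h_1·m_2 = 6(S'(3) - Δ_1) = -24.
Hence m_0 = -19/6, m_1 = 5, m_2 = -29/2.
On [2, 3], S(t) = 3 + 7/4·(t - 2) + 5/2·(t - 2)² - 13/4·(t - 2)³.
With (t - 2) = 1/2: S(5/2) = 131/32.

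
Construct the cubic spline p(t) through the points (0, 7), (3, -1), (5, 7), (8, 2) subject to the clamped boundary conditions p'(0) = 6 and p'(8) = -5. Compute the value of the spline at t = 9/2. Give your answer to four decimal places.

4.6827

With M_i denoting the second derivative at x_i, h_i = 3, 2, 3, and Δ_i = (y_(i+1) − y_i)/h_i = -8/3, 4, -5/3:
  3·M_0 + 10·M_1 + 2·M_2 = 6(Δ_1 - Δ_0) = 40
  2·M_1 + 10·M_2 + 3·M_3 = 6(Δ_2 - Δ_1) = -34
Clamped end conditions give two more equations: 2h_0·M_0 + h_0·M_1 = 6(Δ_0 - p'(0)) = -52 and h_2·M_2 + 2h_2·M_3 = 6(p'(8) - Δ_2) = -20.
Solving: M_0 = -512/39, M_1 = 116/13, M_2 = -64/13, M_3 = -34/39.
On [3, 5], p(t) = -1 - 4/13·(t - 3) + 58/13·(t - 3)² - 15/13·(t - 3)³.
With (t - 3) = 3/2: p(9/2) = 487/104.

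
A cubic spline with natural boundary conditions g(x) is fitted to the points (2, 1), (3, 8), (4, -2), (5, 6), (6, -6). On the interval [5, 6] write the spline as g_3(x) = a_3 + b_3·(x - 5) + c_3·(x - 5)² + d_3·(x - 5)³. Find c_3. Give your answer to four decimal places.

-20.8393

Put m_i = g'' at the i-th knot. Here h = (1, 1, 1, 1) and Δ = (7, -10, 8, -12), so the interior equations h_(i-1)·m_(i-1) + 2(h_(i-1)+h_i)·m_i + h_i·m_(i+1) = 6(Δ_i − Δ_(i-1)) read
  1·m_0 + 4·m_1 + 1·m_2 = 6(Δ_1 - Δ_0) = -102
  1·m_1 + 4·m_2 + 1·m_3 = 6(Δ_2 - Δ_1) = 108
  1·m_2 + 4·m_3 + 1·m_4 = 6(Δ_3 - Δ_2) = -120
Natural end conditions: m_0 = m_4 = 0.
Solving the tridiagonal system: m_0 = 0, m_1 = -1041/28, m_2 = 327/7, m_3 = -1167/28, m_4 = 0.
On [5, 6], with g_3(x) = a_3 + b_3·(x - 5) + c_3·(x - 5)² + d_3·(x - 5)³: c_3 = m_3/2 = -1167/56, d_3 = (m_4 - m_3)/(6h_3) = 389/56, b_3 = Δ_3 - h_3(2m_3 + m_4)/6 = 53/28.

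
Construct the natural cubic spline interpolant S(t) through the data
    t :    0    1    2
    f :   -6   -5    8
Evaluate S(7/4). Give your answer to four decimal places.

4.0469

With M_i denoting the second derivative at x_i, h_i = 1, 1, and Δ_i = (y_(i+1) − y_i)/h_i = 1, 13:
  1·M_0 + 4·M_1 + 1·M_2 = 6(Δ_1 - Δ_0) = 72
Natural end conditions: M_0 = M_2 = 0.
Solving: M_0 = 0, M_1 = 18, M_2 = 0.
On [1, 2], S(t) = -5 + 7·(t - 1) + 9·(t - 1)² - 3·(t - 1)³.
With (t - 1) = 3/4: S(7/4) = 259/64.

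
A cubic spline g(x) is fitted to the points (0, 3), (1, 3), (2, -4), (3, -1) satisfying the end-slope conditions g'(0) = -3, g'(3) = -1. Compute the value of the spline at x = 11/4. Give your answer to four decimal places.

Write M_i for g''(x_i). With h_i = 1, 1, 1 and divided differences Δ_i = 0, -7, 3, the continuity of g' gives the tridiagonal system
  1·M_0 + 4·M_1 + 1·M_2 = 6(Δ_1 - Δ_0) = -42
  1·M_1 + 4·M_2 + 1·M_3 = 6(Δ_2 - Δ_1) = 60
Clamped end conditions give two more equations: 2h_0·M_0 + h_0·M_1 = 6(Δ_0 - g'(0)) = 18 and h_2·M_2 + 2h_2·M_3 = 6(g'(3) - Δ_2) = -24.
Solving: M_0 = 302/15, M_1 = -334/15, M_2 = 404/15, M_3 = -382/15.
On [2, 3], g(x) = -4 - 26/15·(x - 2) + 202/15·(x - 2)² - 131/15·(x - 2)³.
With (x - 2) = 3/4: g(11/4) = -451/320.

-1.4094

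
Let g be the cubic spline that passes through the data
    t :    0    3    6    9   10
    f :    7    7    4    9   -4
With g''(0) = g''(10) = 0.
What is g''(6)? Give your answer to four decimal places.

Write M_i for g''(x_i). With h_i = 3, 3, 3, 1 and divided differences Δ_i = 0, -1, 5/3, -13, the continuity of g' gives the tridiagonal system
  3·M_0 + 12·M_1 + 3·M_2 = 6(Δ_1 - Δ_0) = -6
  3·M_1 + 12·M_2 + 3·M_3 = 6(Δ_2 - Δ_1) = 16
  3·M_2 + 8·M_3 + 1·M_4 = 6(Δ_3 - Δ_2) = -88
Natural end conditions: M_0 = M_4 = 0.
Solving: M_0 = 0, M_1 = -283/162, M_2 = 404/81, M_3 = -695/54, M_4 = 0.

4.9877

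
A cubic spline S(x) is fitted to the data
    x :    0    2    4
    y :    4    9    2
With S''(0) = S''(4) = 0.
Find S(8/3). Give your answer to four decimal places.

7.7778

Let m_i = S''(x_i). Step sizes h_i = 2, 2; slopes of the chords Δ_i = (y_(i+1) - y_i)/h_i = 5/2, -7/2.
  2·m_0 + 8·m_1 + 2·m_2 = 6(Δ_1 - Δ_0) = -36
Natural end conditions: m_0 = m_2 = 0.
Solving: m_0 = 0, m_1 = -9/2, m_2 = 0.
On [2, 4], S(x) = 9 - 1/2·(x - 2) - 9/4·(x - 2)² + 3/8·(x - 2)³.
With (x - 2) = 2/3: S(8/3) = 70/9.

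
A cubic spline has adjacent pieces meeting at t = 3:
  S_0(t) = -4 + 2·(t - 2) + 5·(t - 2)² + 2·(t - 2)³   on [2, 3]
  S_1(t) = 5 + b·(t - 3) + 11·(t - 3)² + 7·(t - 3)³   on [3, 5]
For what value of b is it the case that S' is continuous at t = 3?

18

S_0'(t) = 2 + 10·(t - 2) + 6·(t - 2)², so S_0'(3) = 18. On the right, S_1'(3) = b, so b = 18.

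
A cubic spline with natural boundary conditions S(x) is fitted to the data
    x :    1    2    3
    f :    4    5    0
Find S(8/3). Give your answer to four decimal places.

Write m_i for S''(x_i). With h_i = 1, 1 and divided differences Δ_i = 1, -5, the continuity of S' gives the tridiagonal system
  1·m_0 + 4·m_1 + 1·m_2 = 6(Δ_1 - Δ_0) = -36
Natural end conditions: m_0 = m_2 = 0.
Solving: m_0 = 0, m_1 = -9, m_2 = 0.
On [2, 3], S(x) = 5 - 2·(x - 2) - 9/2·(x - 2)² + 3/2·(x - 2)³.
With (x - 2) = 2/3: S(8/3) = 19/9.

2.1111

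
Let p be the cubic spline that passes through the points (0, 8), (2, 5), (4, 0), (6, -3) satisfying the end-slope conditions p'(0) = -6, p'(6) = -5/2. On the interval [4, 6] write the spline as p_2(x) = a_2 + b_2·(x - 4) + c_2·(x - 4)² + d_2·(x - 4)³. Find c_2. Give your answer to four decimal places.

1.1333

With M_i denoting the second derivative at x_i, h_i = 2, 2, 2, and Δ_i = (y_(i+1) − y_i)/h_i = -3/2, -5/2, -3/2:
  2·M_0 + 8·M_1 + 2·M_2 = 6(Δ_1 - Δ_0) = -6
  2·M_1 + 8·M_2 + 2·M_3 = 6(Δ_2 - Δ_1) = 6
Clamped end conditions give two more equations: 2h_0·M_0 + h_0·M_1 = 6(Δ_0 - p'(0)) = 27 and h_2·M_2 + 2h_2·M_3 = 6(p'(6) - Δ_2) = -6.
Hence M_0 = 127/15, M_1 = -103/30, M_2 = 34/15, M_3 = -79/30.
On [4, 6], with p_2(x) = a_2 + b_2·(x - 4) + c_2·(x - 4)² + d_2·(x - 4)³: c_2 = M_2/2 = 17/15, d_2 = (M_3 - M_2)/(6h_2) = -49/120, b_2 = Δ_2 - h_2(2M_2 + M_3)/6 = -32/15.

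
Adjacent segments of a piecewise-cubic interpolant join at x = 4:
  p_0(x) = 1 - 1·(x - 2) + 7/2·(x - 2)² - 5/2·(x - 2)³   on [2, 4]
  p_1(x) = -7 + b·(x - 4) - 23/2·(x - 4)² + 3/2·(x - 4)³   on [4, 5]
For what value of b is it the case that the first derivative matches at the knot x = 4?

-17

p_0'(x) = -1 + 7·(x - 2) - 15/2·(x - 2)², so p_0'(4) = -17. On the right, p_1'(4) = b, so b = -17.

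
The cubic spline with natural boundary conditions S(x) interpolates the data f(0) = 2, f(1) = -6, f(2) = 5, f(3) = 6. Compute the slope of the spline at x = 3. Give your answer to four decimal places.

Write M_i for S''(x_i). With h_i = 1, 1, 1 and divided differences Δ_i = -8, 11, 1, the continuity of S' gives the tridiagonal system
  1·M_0 + 4·M_1 + 1·M_2 = 6(Δ_1 - Δ_0) = 114
  1·M_1 + 4·M_2 + 1·M_3 = 6(Δ_2 - Δ_1) = -60
Natural end conditions: M_0 = M_3 = 0.
Forward elimination and back-substitution give M_0 = 0, M_1 = 172/5, M_2 = -118/5, M_3 = 0.
On [2, 3], S'(x) = b_2 + 2c_2·(x - 2) + 3d_2·(x - 2)² with b_2 = Δ_2 - h_2(2M_2 + M_3)/6 = 133/15, c_2 = M_2/2 = -59/5, d_2 = (M_3 - M_2)/(6h_2) = 59/15. So S'(3) = -44/15.

-2.9333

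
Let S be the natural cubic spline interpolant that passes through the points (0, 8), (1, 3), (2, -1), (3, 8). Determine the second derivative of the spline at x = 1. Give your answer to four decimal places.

-3.6000

Write σ_i for S''(x_i). With h_i = 1, 1, 1 and divided differences Δ_i = -5, -4, 9, the continuity of S' gives the tridiagonal system
  1·σ_0 + 4·σ_1 + 1·σ_2 = 6(Δ_1 - Δ_0) = 6
  1·σ_1 + 4·σ_2 + 1·σ_3 = 6(Δ_2 - Δ_1) = 78
Natural end conditions: σ_0 = σ_3 = 0.
Solving: σ_0 = 0, σ_1 = -18/5, σ_2 = 102/5, σ_3 = 0.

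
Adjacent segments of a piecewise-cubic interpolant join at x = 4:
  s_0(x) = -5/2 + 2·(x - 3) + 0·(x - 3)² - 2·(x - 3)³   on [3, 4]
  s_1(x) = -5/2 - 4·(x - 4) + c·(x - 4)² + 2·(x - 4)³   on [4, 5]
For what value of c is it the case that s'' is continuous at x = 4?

s_0''(x) = 0 - 12·(x - 3), so s_0''(4) = -12. On the right, s_1''(4) = 2c, so c = -6.

-6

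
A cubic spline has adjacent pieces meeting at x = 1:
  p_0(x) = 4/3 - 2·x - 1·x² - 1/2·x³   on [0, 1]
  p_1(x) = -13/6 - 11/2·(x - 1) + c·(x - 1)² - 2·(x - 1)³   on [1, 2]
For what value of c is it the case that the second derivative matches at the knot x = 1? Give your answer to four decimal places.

p_0''(x) = -2 - 3·x, so p_0''(1) = -5. On the right, p_1''(1) = 2c, so c = -5/2.

-2.5000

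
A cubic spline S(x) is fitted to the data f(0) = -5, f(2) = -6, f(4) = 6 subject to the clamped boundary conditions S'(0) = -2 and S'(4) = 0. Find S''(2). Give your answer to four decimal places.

Put M_i = S'' at the i-th knot. Here h = (2, 2) and Δ = (-1/2, 6), so the interior equations h_(i-1)·M_(i-1) + 2(h_(i-1)+h_i)·M_i + h_i·M_(i+1) = 6(Δ_i − Δ_(i-1)) read
  2·M_0 + 8·M_1 + 2·M_2 = 6(Δ_1 - Δ_0) = 39
Clamped end conditions give two more equations: 2h_0·M_0 + h_0·M_1 = 6(Δ_0 - S'(0)) = 9 and h_1·M_1 + 2h_1·M_2 = 6(S'(4) - Δ_1) = -36.
Solving: M_0 = -17/8, M_1 = 35/4, M_2 = -107/8.

8.7500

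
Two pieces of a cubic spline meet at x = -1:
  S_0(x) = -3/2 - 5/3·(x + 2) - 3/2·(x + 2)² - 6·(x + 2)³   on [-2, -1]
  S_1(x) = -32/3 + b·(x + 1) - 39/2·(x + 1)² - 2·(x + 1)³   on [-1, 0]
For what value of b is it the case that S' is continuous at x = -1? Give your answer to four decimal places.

-22.6667

S_0'(x) = -5/3 - 3·(x + 2) - 18·(x + 2)², so S_0'(-1) = -68/3. On the right, S_1'(-1) = b, so b = -68/3.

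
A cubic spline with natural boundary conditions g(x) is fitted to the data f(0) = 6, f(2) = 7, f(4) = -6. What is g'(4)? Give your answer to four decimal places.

-8.2500

With m_i denoting the second derivative at x_i, h_i = 2, 2, and Δ_i = (y_(i+1) − y_i)/h_i = 1/2, -13/2:
  2·m_0 + 8·m_1 + 2·m_2 = 6(Δ_1 - Δ_0) = -42
Natural end conditions: m_0 = m_2 = 0.
Solving: m_0 = 0, m_1 = -21/4, m_2 = 0.
On [2, 4], g'(x) = b_1 + 2c_1·(x - 2) + 3d_1·(x - 2)² with b_1 = Δ_1 - h_1(2m_1 + m_2)/6 = -3, c_1 = m_1/2 = -21/8, d_1 = (m_2 - m_1)/(6h_1) = 7/16. So g'(4) = -33/4.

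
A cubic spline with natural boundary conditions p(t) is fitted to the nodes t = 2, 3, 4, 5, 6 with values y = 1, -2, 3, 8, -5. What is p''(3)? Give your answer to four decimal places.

10.9286

Let M_i = p''(x_i). Step sizes h_i = 1, 1, 1, 1; slopes of the chords Δ_i = (y_(i+1) - y_i)/h_i = -3, 5, 5, -13.
  1·M_0 + 4·M_1 + 1·M_2 = 6(Δ_1 - Δ_0) = 48
  1·M_1 + 4·M_2 + 1·M_3 = 6(Δ_2 - Δ_1) = 0
  1·M_2 + 4·M_3 + 1·M_4 = 6(Δ_3 - Δ_2) = -108
Natural end conditions: M_0 = M_4 = 0.
Solving: M_0 = 0, M_1 = 153/14, M_2 = 30/7, M_3 = -393/14, M_4 = 0.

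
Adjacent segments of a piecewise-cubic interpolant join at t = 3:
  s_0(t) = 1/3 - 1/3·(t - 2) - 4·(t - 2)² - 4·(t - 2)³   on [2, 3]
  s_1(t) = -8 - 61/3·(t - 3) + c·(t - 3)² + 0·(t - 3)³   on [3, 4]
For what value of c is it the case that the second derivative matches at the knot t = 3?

s_0''(t) = -8 - 24·(t - 2), so s_0''(3) = -32. On the right, s_1''(3) = 2c, so c = -16.

-16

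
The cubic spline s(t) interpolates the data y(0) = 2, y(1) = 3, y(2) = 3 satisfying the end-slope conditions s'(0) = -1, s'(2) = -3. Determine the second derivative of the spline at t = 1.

Put m_i = s'' at the i-th knot. Here h = (1, 1) and Δ = (1, 0), so the interior equations h_(i-1)·m_(i-1) + 2(h_(i-1)+h_i)·m_i + h_i·m_(i+1) = 6(Δ_i − Δ_(i-1)) read
  1·m_0 + 4·m_1 + 1·m_2 = 6(Δ_1 - Δ_0) = -6
Clamped end conditions give two more equations: 2h_0·m_0 + h_0·m_1 = 6(Δ_0 - s'(0)) = 12 and h_1·m_1 + 2h_1·m_2 = 6(s'(2) - Δ_1) = -18.
Solving: m_0 = 13/2, m_1 = -1, m_2 = -17/2.

-1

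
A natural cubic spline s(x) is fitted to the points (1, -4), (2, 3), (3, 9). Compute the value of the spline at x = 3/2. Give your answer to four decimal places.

Let M_i = s''(x_i). Step sizes h_i = 1, 1; slopes of the chords Δ_i = (y_(i+1) - y_i)/h_i = 7, 6.
  1·M_0 + 4·M_1 + 1·M_2 = 6(Δ_1 - Δ_0) = -6
Natural end conditions: M_0 = M_2 = 0.
Solving: M_0 = 0, M_1 = -3/2, M_2 = 0.
On [1, 2], s(x) = -4 + 29/4·(x - 1) + 0·(x - 1)² - 1/4·(x - 1)³.
With (x - 1) = 1/2: s(3/2) = -13/32.

-0.4063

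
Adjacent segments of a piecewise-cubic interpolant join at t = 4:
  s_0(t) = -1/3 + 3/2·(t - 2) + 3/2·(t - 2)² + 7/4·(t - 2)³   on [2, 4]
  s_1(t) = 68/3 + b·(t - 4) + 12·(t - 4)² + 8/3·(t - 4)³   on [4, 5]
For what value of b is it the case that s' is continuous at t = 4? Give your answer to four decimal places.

s_0'(t) = 3/2 + 3·(t - 2) + 21/4·(t - 2)², so s_0'(4) = 57/2. On the right, s_1'(4) = b, so b = 57/2.

28.5000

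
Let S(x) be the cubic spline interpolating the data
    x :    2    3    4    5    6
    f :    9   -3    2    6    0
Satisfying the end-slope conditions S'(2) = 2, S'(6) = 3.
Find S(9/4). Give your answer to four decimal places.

7.7930

Put M_i = S'' at the i-th knot. Here h = (1, 1, 1, 1) and Δ = (-12, 5, 4, -6), so the interior equations h_(i-1)·M_(i-1) + 2(h_(i-1)+h_i)·M_i + h_i·M_(i+1) = 6(Δ_i − Δ_(i-1)) read
  1·M_0 + 4·M_1 + 1·M_2 = 6(Δ_1 - Δ_0) = 102
  1·M_1 + 4·M_2 + 1·M_3 = 6(Δ_2 - Δ_1) = -6
  1·M_2 + 4·M_3 + 1·M_4 = 6(Δ_3 - Δ_2) = -60
Clamped end conditions give two more equations: 2h_0·M_0 + h_0·M_1 = 6(Δ_0 - S'(2)) = -84 and h_3·M_3 + 2h_3·M_4 = 6(S'(6) - Δ_3) = 54.
Solving: M_0 = -127/2, M_1 = 43, M_2 = -13/2, M_3 = -23, M_4 = 77/2.
On [2, 3], S(x) = 9 + 2·(x - 2) - 127/4·(x - 2)² + 71/4·(x - 2)³.
With (x - 2) = 1/4: S(9/4) = 1995/256.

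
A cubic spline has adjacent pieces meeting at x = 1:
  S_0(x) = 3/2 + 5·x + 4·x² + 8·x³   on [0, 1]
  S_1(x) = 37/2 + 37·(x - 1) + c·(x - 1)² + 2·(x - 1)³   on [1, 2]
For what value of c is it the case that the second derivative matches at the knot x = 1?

28

S_0''(x) = 8 + 48·x, so S_0''(1) = 56. On the right, S_1''(1) = 2c, so c = 28.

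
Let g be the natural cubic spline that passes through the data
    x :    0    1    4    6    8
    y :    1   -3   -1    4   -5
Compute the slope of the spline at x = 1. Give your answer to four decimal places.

-2.9975

Put σ_i = g'' at the i-th knot. Here h = (1, 3, 2, 2) and Δ = (-4, 2/3, 5/2, -9/2), so the interior equations h_(i-1)·σ_(i-1) + 2(h_(i-1)+h_i)·σ_i + h_i·σ_(i+1) = 6(Δ_i − Δ_(i-1)) read
  1·σ_0 + 8·σ_1 + 3·σ_2 = 6(Δ_1 - Δ_0) = 28
  3·σ_1 + 10·σ_2 + 2·σ_3 = 6(Δ_2 - Δ_1) = 11
  2·σ_2 + 8·σ_3 + 2·σ_4 = 6(Δ_3 - Δ_2) = -42
Natural end conditions: σ_0 = σ_4 = 0.
Solving the tridiagonal system: σ_0 = 0, σ_1 = 403/134, σ_2 = 88/67, σ_3 = -1495/268, σ_4 = 0.
On [1, 4], g'(x) = b_1 + 2c_1·(x - 1) + 3d_1·(x - 1)² with b_1 = Δ_1 - h_1(2σ_1 + σ_2)/6 = -1205/402, c_1 = σ_1/2 = 403/268, d_1 = (σ_2 - σ_1)/(6h_1) = -227/2412. So g'(1) = -1205/402.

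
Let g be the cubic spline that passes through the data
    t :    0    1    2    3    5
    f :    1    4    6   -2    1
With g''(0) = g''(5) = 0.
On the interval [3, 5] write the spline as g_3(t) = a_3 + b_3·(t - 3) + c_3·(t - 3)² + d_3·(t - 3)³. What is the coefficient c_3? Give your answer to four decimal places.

With M_i denoting the second derivative at x_i, h_i = 1, 1, 1, 2, and Δ_i = (y_(i+1) − y_i)/h_i = 3, 2, -8, 3/2:
  1·M_0 + 4·M_1 + 1·M_2 = 6(Δ_1 - Δ_0) = -6
  1·M_1 + 4·M_2 + 1·M_3 = 6(Δ_2 - Δ_1) = -60
  1·M_2 + 6·M_3 + 2·M_4 = 6(Δ_3 - Δ_2) = 57
Natural end conditions: M_0 = M_4 = 0.
Hence M_0 = 0, M_1 = 279/86, M_2 = -816/43, M_3 = 1089/86, M_4 = 0.
On [3, 5], with g_3(t) = a_3 + b_3·(t - 3) + c_3·(t - 3)² + d_3·(t - 3)³: c_3 = M_3/2 = 1089/172, d_3 = (M_4 - M_3)/(6h_3) = -363/344, b_3 = Δ_3 - h_3(2M_3 + M_4)/6 = -597/86.

6.3314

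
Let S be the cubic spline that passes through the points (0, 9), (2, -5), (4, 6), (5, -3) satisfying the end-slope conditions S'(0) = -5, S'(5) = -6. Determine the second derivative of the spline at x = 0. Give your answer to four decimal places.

Write M_i for S''(x_i). With h_i = 2, 2, 1 and divided differences Δ_i = -7, 11/2, -9, the continuity of S' gives the tridiagonal system
  2·M_0 + 8·M_1 + 2·M_2 = 6(Δ_1 - Δ_0) = 75
  2·M_1 + 6·M_2 + 1·M_3 = 6(Δ_2 - Δ_1) = -87
Clamped end conditions give two more equations: 2h_0·M_0 + h_0·M_1 = 6(Δ_0 - S'(0)) = -12 and h_2·M_2 + 2h_2·M_3 = 6(S'(5) - Δ_2) = 18.
Solving the tridiagonal system: M_0 = -563/46, M_1 = 425/23, M_2 = -556/23, M_3 = 485/23.

-12.2391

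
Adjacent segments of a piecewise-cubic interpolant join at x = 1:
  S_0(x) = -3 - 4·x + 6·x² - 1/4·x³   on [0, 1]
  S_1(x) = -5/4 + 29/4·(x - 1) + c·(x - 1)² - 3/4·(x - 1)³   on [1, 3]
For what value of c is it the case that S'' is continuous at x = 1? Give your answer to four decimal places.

S_0''(x) = 12 - 3/2·x, so S_0''(1) = 21/2. On the right, S_1''(1) = 2c, so c = 21/4.

5.2500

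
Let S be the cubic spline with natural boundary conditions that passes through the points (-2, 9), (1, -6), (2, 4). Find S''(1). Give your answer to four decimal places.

Write m_i for S''(x_i). With h_i = 3, 1 and divided differences Δ_i = -5, 10, the continuity of S' gives the tridiagonal system
  3·m_0 + 8·m_1 + 1·m_2 = 6(Δ_1 - Δ_0) = 90
Natural end conditions: m_0 = m_2 = 0.
Solving the tridiagonal system: m_0 = 0, m_1 = 45/4, m_2 = 0.

11.2500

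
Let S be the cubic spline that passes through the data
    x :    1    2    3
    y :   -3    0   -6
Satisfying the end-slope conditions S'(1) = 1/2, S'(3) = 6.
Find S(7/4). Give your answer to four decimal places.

0.0996

With m_i denoting the second derivative at x_i, h_i = 1, 1, and Δ_i = (y_(i+1) − y_i)/h_i = 3, -6:
  1·m_0 + 4·m_1 + 1·m_2 = 6(Δ_1 - Δ_0) = -54
Clamped end conditions give two more equations: 2h_0·m_0 + h_0·m_1 = 6(Δ_0 - S'(1)) = 15 and h_1·m_1 + 2h_1·m_2 = 6(S'(3) - Δ_1) = 72.
Hence m_0 = 95/4, m_1 = -65/2, m_2 = 209/4.
On [1, 2], S(x) = -3 + 1/2·(x - 1) + 95/8·(x - 1)² - 75/8·(x - 1)³.
With (x - 1) = 3/4: S(7/4) = 51/512.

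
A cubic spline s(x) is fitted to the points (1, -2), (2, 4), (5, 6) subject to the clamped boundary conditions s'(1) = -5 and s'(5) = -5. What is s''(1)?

37

Put M_i = s'' at the i-th knot. Here h = (1, 3) and Δ = (6, 2/3), so the interior equations h_(i-1)·M_(i-1) + 2(h_(i-1)+h_i)·M_i + h_i·M_(i+1) = 6(Δ_i − Δ_(i-1)) read
  1·M_0 + 8·M_1 + 3·M_2 = 6(Δ_1 - Δ_0) = -32
Clamped end conditions give two more equations: 2h_0·M_0 + h_0·M_1 = 6(Δ_0 - s'(1)) = 66 and h_1·M_1 + 2h_1·M_2 = 6(s'(5) - Δ_1) = -34.
Forward elimination and back-substitution give M_0 = 37, M_1 = -8, M_2 = -5/3.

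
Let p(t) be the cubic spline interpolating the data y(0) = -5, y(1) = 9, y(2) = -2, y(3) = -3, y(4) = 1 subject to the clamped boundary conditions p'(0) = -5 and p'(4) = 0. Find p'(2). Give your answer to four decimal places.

-11.9286

With M_i denoting the second derivative at x_i, h_i = 1, 1, 1, 1, and Δ_i = (y_(i+1) − y_i)/h_i = 14, -11, -1, 4:
  1·M_0 + 4·M_1 + 1·M_2 = 6(Δ_1 - Δ_0) = -150
  1·M_1 + 4·M_2 + 1·M_3 = 6(Δ_2 - Δ_1) = 60
  1·M_2 + 4·M_3 + 1·M_4 = 6(Δ_3 - Δ_2) = 30
Clamped end conditions give two more equations: 2h_0·M_0 + h_0·M_1 = 6(Δ_0 - p'(0)) = 114 and h_3·M_3 + 2h_3·M_4 = 6(p'(4) - Δ_3) = -24.
Solving: M_0 = 2549/28, M_1 = -953/14, M_2 = 125/4, M_3 = 43/14, M_4 = -379/28.
On [2, 3], p'(t) = b_2 + 2c_2·(t - 2) + 3d_2·(t - 2)² with b_2 = Δ_2 - h_2(2M_2 + M_3)/6 = -167/14, c_2 = M_2/2 = 125/8, d_2 = (M_3 - M_2)/(6h_2) = -263/56. So p'(2) = -167/14.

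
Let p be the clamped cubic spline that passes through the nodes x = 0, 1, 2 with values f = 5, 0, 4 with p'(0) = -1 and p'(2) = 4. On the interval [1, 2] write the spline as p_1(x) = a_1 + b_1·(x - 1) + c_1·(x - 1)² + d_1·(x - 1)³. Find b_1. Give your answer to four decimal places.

-1.5000

With M_i denoting the second derivative at x_i, h_i = 1, 1, and Δ_i = (y_(i+1) − y_i)/h_i = -5, 4:
  1·M_0 + 4·M_1 + 1·M_2 = 6(Δ_1 - Δ_0) = 54
Clamped end conditions give two more equations: 2h_0·M_0 + h_0·M_1 = 6(Δ_0 - p'(0)) = -24 and h_1·M_1 + 2h_1·M_2 = 6(p'(2) - Δ_1) = 0.
Solving: M_0 = -23, M_1 = 22, M_2 = -11.
On [1, 2], with p_1(x) = a_1 + b_1·(x - 1) + c_1·(x - 1)² + d_1·(x - 1)³: c_1 = M_1/2 = 11, d_1 = (M_2 - M_1)/(6h_1) = -11/2, b_1 = Δ_1 - h_1(2M_1 + M_2)/6 = -3/2.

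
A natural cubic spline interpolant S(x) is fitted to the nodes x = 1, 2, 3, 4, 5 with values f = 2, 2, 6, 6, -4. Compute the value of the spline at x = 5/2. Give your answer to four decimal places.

Write m_i for S''(x_i). With h_i = 1, 1, 1, 1 and divided differences Δ_i = 0, 4, 0, -10, the continuity of S' gives the tridiagonal system
  1·m_0 + 4·m_1 + 1·m_2 = 6(Δ_1 - Δ_0) = 24
  1·m_1 + 4·m_2 + 1·m_3 = 6(Δ_2 - Δ_1) = -24
  1·m_2 + 4·m_3 + 1·m_4 = 6(Δ_3 - Δ_2) = -60
Natural end conditions: m_0 = m_4 = 0.
Hence m_0 = 0, m_1 = 99/14, m_2 = -30/7, m_3 = -195/14, m_4 = 0.
On [2, 3], S(x) = 2 + 33/14·(x - 2) + 99/28·(x - 2)² - 53/28·(x - 2)³.
With (x - 2) = 1/2: S(5/2) = 857/224.

3.8259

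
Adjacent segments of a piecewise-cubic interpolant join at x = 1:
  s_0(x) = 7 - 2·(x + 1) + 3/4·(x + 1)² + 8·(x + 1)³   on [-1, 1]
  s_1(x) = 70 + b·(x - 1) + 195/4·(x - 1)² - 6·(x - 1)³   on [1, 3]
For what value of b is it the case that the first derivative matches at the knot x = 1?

s_0'(x) = -2 + 3/2·(x + 1) + 24·(x + 1)², so s_0'(1) = 97. On the right, s_1'(1) = b, so b = 97.

97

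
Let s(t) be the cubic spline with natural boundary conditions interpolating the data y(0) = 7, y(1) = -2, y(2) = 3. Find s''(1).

21

Write M_i for s''(x_i). With h_i = 1, 1 and divided differences Δ_i = -9, 5, the continuity of s' gives the tridiagonal system
  1·M_0 + 4·M_1 + 1·M_2 = 6(Δ_1 - Δ_0) = 84
Natural end conditions: M_0 = M_2 = 0.
Hence M_0 = 0, M_1 = 21, M_2 = 0.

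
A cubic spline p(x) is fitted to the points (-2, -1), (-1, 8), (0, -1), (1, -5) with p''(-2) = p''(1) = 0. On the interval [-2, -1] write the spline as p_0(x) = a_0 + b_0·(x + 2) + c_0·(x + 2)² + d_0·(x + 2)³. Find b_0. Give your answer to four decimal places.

14.1333

With M_i denoting the second derivative at x_i, h_i = 1, 1, 1, and Δ_i = (y_(i+1) − y_i)/h_i = 9, -9, -4:
  1·M_0 + 4·M_1 + 1·M_2 = 6(Δ_1 - Δ_0) = -108
  1·M_1 + 4·M_2 + 1·M_3 = 6(Δ_2 - Δ_1) = 30
Natural end conditions: M_0 = M_3 = 0.
Forward elimination and back-substitution give M_0 = 0, M_1 = -154/5, M_2 = 76/5, M_3 = 0.
On [-2, -1], with p_0(x) = a_0 + b_0·(x + 2) + c_0·(x + 2)² + d_0·(x + 2)³: c_0 = M_0/2 = 0, d_0 = (M_1 - M_0)/(6h_0) = -77/15, b_0 = Δ_0 - h_0(2M_0 + M_1)/6 = 212/15.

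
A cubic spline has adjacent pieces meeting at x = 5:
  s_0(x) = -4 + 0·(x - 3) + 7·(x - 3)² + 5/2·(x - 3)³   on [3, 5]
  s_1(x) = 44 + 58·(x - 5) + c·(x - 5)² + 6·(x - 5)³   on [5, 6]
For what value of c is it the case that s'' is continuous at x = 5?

s_0''(x) = 14 + 15·(x - 3), so s_0''(5) = 44. On the right, s_1''(5) = 2c, so c = 22.

22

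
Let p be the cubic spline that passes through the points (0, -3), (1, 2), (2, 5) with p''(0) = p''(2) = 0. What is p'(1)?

4

With M_i denoting the second derivative at x_i, h_i = 1, 1, and Δ_i = (y_(i+1) − y_i)/h_i = 5, 3:
  1·M_0 + 4·M_1 + 1·M_2 = 6(Δ_1 - Δ_0) = -12
Natural end conditions: M_0 = M_2 = 0.
Solving: M_0 = 0, M_1 = -3, M_2 = 0.
On [1, 2], p'(t) = b_1 + 2c_1·(t - 1) + 3d_1·(t - 1)² with b_1 = Δ_1 - h_1(2M_1 + M_2)/6 = 4, c_1 = M_1/2 = -3/2, d_1 = (M_2 - M_1)/(6h_1) = 1/2. So p'(1) = 4.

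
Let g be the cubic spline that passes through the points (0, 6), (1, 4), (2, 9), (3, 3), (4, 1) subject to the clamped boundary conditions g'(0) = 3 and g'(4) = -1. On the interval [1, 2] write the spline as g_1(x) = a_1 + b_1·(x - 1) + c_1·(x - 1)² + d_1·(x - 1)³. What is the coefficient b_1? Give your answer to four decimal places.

1.4107

Put M_i = g'' at the i-th knot. Here h = (1, 1, 1, 1) and Δ = (-2, 5, -6, -2), so the interior equations h_(i-1)·M_(i-1) + 2(h_(i-1)+h_i)·M_i + h_i·M_(i+1) = 6(Δ_i − Δ_(i-1)) read
  1·M_0 + 4·M_1 + 1·M_2 = 6(Δ_1 - Δ_0) = 42
  1·M_1 + 4·M_2 + 1·M_3 = 6(Δ_2 - Δ_1) = -66
  1·M_2 + 4·M_3 + 1·M_4 = 6(Δ_3 - Δ_2) = 24
Clamped end conditions give two more equations: 2h_0·M_0 + h_0·M_1 = 6(Δ_0 - g'(0)) = -30 and h_3·M_3 + 2h_3·M_4 = 6(g'(4) - Δ_3) = 6.
Solving the tridiagonal system: M_0 = -751/28, M_1 = 331/14, M_2 = -103/4, M_3 = 187/14, M_4 = -103/28.
On [1, 2], with g_1(x) = a_1 + b_1·(x - 1) + c_1·(x - 1)² + d_1·(x - 1)³: c_1 = M_1/2 = 331/28, d_1 = (M_2 - M_1)/(6h_1) = -461/56, b_1 = Δ_1 - h_1(2M_1 + M_2)/6 = 79/56.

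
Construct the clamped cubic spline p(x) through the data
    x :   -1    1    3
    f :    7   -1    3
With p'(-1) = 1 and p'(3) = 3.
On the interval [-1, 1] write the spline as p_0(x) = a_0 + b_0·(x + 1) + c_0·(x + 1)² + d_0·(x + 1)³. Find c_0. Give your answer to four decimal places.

-5.7500

With M_i denoting the second derivative at x_i, h_i = 2, 2, and Δ_i = (y_(i+1) − y_i)/h_i = -4, 2:
  2·M_0 + 8·M_1 + 2·M_2 = 6(Δ_1 - Δ_0) = 36
Clamped end conditions give two more equations: 2h_0·M_0 + h_0·M_1 = 6(Δ_0 - p'(-1)) = -30 and h_1·M_1 + 2h_1·M_2 = 6(p'(3) - Δ_1) = 6.
Solving: M_0 = -23/2, M_1 = 8, M_2 = -5/2.
On [-1, 1], with p_0(x) = a_0 + b_0·(x + 1) + c_0·(x + 1)² + d_0·(x + 1)³: c_0 = M_0/2 = -23/4, d_0 = (M_1 - M_0)/(6h_0) = 13/8, b_0 = Δ_0 - h_0(2M_0 + M_1)/6 = 1.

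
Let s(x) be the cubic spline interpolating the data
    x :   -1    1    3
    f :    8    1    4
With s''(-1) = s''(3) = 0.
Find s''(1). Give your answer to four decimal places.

With σ_i denoting the second derivative at x_i, h_i = 2, 2, and Δ_i = (y_(i+1) − y_i)/h_i = -7/2, 3/2:
  2·σ_0 + 8·σ_1 + 2·σ_2 = 6(Δ_1 - Δ_0) = 30
Natural end conditions: σ_0 = σ_2 = 0.
Hence σ_0 = 0, σ_1 = 15/4, σ_2 = 0.

3.7500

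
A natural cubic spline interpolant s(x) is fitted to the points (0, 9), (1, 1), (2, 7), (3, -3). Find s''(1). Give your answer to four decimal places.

Let M_i = s''(x_i). Step sizes h_i = 1, 1, 1; slopes of the chords Δ_i = (y_(i+1) - y_i)/h_i = -8, 6, -10.
  1·M_0 + 4·M_1 + 1·M_2 = 6(Δ_1 - Δ_0) = 84
  1·M_1 + 4·M_2 + 1·M_3 = 6(Δ_2 - Δ_1) = -96
Natural end conditions: M_0 = M_3 = 0.
Solving the tridiagonal system: M_0 = 0, M_1 = 144/5, M_2 = -156/5, M_3 = 0.

28.8000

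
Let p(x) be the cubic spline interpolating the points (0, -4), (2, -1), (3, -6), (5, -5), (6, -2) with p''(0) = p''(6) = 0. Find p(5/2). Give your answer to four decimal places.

-3.4415

Let σ_i = p''(x_i). Step sizes h_i = 2, 1, 2, 1; slopes of the chords Δ_i = (y_(i+1) - y_i)/h_i = 3/2, -5, 1/2, 3.
  2·σ_0 + 6·σ_1 + 1·σ_2 = 6(Δ_1 - Δ_0) = -39
  1·σ_1 + 6·σ_2 + 2·σ_3 = 6(Δ_2 - Δ_1) = 33
  2·σ_2 + 6·σ_3 + 1·σ_4 = 6(Δ_3 - Δ_2) = 15
Natural end conditions: σ_0 = σ_4 = 0.
Forward elimination and back-substitution give σ_0 = 0, σ_1 = -236/31, σ_2 = 207/31, σ_3 = 17/62, σ_4 = 0.
On [2, 3], p(x) = -1 - 665/186·(x - 2) - 118/31·(x - 2)² + 443/186·(x - 2)³.
With (x - 2) = 1/2: p(5/2) = -1707/496.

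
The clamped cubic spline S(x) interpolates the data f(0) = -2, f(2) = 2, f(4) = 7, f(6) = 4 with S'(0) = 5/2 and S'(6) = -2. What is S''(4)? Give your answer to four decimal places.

With σ_i denoting the second derivative at x_i, h_i = 2, 2, 2, and Δ_i = (y_(i+1) − y_i)/h_i = 2, 5/2, -3/2:
  2·σ_0 + 8·σ_1 + 2·σ_2 = 6(Δ_1 - Δ_0) = 3
  2·σ_1 + 8·σ_2 + 2·σ_3 = 6(Δ_2 - Δ_1) = -24
Clamped end conditions give two more equations: 2h_0·σ_0 + h_0·σ_1 = 6(Δ_0 - S'(0)) = -3 and h_2·σ_2 + 2h_2·σ_3 = 6(S'(6) - Δ_2) = -3.
Solving the tridiagonal system: σ_0 = -8/5, σ_1 = 17/10, σ_2 = -37/10, σ_3 = 11/10.

-3.7000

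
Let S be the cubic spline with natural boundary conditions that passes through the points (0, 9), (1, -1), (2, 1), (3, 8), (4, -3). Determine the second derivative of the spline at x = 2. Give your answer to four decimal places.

11.1429

With M_i denoting the second derivative at x_i, h_i = 1, 1, 1, 1, and Δ_i = (y_(i+1) − y_i)/h_i = -10, 2, 7, -11:
  1·M_0 + 4·M_1 + 1·M_2 = 6(Δ_1 - Δ_0) = 72
  1·M_1 + 4·M_2 + 1·M_3 = 6(Δ_2 - Δ_1) = 30
  1·M_2 + 4·M_3 + 1·M_4 = 6(Δ_3 - Δ_2) = -108
Natural end conditions: M_0 = M_4 = 0.
Solving: M_0 = 0, M_1 = 213/14, M_2 = 78/7, M_3 = -417/14, M_4 = 0.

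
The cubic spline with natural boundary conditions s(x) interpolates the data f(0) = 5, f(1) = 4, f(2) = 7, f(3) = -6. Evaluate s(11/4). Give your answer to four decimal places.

Put m_i = s'' at the i-th knot. Here h = (1, 1, 1) and Δ = (-1, 3, -13), so the interior equations h_(i-1)·m_(i-1) + 2(h_(i-1)+h_i)·m_i + h_i·m_(i+1) = 6(Δ_i − Δ_(i-1)) read
  1·m_0 + 4·m_1 + 1·m_2 = 6(Δ_1 - Δ_0) = 24
  1·m_1 + 4·m_2 + 1·m_3 = 6(Δ_2 - Δ_1) = -96
Natural end conditions: m_0 = m_3 = 0.
Solving the tridiagonal system: m_0 = 0, m_1 = 64/5, m_2 = -136/5, m_3 = 0.
On [2, 3], s(x) = 7 - 59/15·(x - 2) - 68/5·(x - 2)² + 68/15·(x - 2)³.
With (x - 2) = 3/4: s(11/4) = -27/16.

-1.6875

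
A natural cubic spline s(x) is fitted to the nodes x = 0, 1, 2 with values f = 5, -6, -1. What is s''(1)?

24

Write m_i for s''(x_i). With h_i = 1, 1 and divided differences Δ_i = -11, 5, the continuity of s' gives the tridiagonal system
  1·m_0 + 4·m_1 + 1·m_2 = 6(Δ_1 - Δ_0) = 96
Natural end conditions: m_0 = m_2 = 0.
Solving the tridiagonal system: m_0 = 0, m_1 = 24, m_2 = 0.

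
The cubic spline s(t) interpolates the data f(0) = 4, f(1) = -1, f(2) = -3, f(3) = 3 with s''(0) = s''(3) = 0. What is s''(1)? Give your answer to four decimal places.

Let M_i = s''(x_i). Step sizes h_i = 1, 1, 1; slopes of the chords Δ_i = (y_(i+1) - y_i)/h_i = -5, -2, 6.
  1·M_0 + 4·M_1 + 1·M_2 = 6(Δ_1 - Δ_0) = 18
  1·M_1 + 4·M_2 + 1·M_3 = 6(Δ_2 - Δ_1) = 48
Natural end conditions: M_0 = M_3 = 0.
Solving the tridiagonal system: M_0 = 0, M_1 = 8/5, M_2 = 58/5, M_3 = 0.

1.6000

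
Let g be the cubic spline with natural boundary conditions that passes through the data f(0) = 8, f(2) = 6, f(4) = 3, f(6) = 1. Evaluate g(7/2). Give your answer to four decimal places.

Write M_i for g''(x_i). With h_i = 2, 2, 2 and divided differences Δ_i = -1, -3/2, -1, the continuity of g' gives the tridiagonal system
  2·M_0 + 8·M_1 + 2·M_2 = 6(Δ_1 - Δ_0) = -3
  2·M_1 + 8·M_2 + 2·M_3 = 6(Δ_2 - Δ_1) = 3
Natural end conditions: M_0 = M_3 = 0.
Solving: M_0 = 0, M_1 = -1/2, M_2 = 1/2, M_3 = 0.
On [2, 4], g(t) = 6 - 4/3·(t - 2) - 1/4·(t - 2)² + 1/12·(t - 2)³.
With (t - 2) = 3/2: g(7/2) = 119/32.

3.7188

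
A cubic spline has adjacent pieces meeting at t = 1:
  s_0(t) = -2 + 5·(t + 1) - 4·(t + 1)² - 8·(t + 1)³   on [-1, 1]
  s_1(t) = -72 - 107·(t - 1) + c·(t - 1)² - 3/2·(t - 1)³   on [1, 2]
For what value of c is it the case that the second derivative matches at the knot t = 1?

s_0''(t) = -8 - 48·(t + 1), so s_0''(1) = -104. On the right, s_1''(1) = 2c, so c = -52.

-52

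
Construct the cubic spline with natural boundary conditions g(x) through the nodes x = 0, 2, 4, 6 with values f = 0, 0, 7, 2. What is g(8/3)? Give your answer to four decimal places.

Let m_i = g''(x_i). Step sizes h_i = 2, 2, 2; slopes of the chords Δ_i = (y_(i+1) - y_i)/h_i = 0, 7/2, -5/2.
  2·m_0 + 8·m_1 + 2·m_2 = 6(Δ_1 - Δ_0) = 21
  2·m_1 + 8·m_2 + 2·m_3 = 6(Δ_2 - Δ_1) = -36
Natural end conditions: m_0 = m_3 = 0.
Forward elimination and back-substitution give m_0 = 0, m_1 = 4, m_2 = -11/2, m_3 = 0.
On [2, 4], g(x) = 0 + 8/3·(x - 2) + 2·(x - 2)² - 19/24·(x - 2)³.
With (x - 2) = 2/3: g(8/3) = 197/81.

2.4321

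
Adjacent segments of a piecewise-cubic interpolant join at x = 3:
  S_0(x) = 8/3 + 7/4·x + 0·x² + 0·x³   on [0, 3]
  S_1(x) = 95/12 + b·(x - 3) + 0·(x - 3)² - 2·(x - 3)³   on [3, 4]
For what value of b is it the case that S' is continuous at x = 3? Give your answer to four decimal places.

1.7500

S_0'(x) = 7/4 + 0·x + 0·x², so S_0'(3) = 7/4. On the right, S_1'(3) = b, so b = 7/4.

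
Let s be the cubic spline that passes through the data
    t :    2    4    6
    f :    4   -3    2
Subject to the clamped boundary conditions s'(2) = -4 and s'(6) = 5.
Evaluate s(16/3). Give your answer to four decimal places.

Write M_i for s''(x_i). With h_i = 2, 2 and divided differences Δ_i = -7/2, 5/2, the continuity of s' gives the tridiagonal system
  2·M_0 + 8·M_1 + 2·M_2 = 6(Δ_1 - Δ_0) = 36
Clamped end conditions give two more equations: 2h_0·M_0 + h_0·M_1 = 6(Δ_0 - s'(2)) = 3 and h_1·M_1 + 2h_1·M_2 = 6(s'(6) - Δ_1) = 15.
Solving: M_0 = -3/2, M_1 = 9/2, M_2 = 3/2.
On [4, 6], s(t) = -3 - 1·(t - 4) + 9/4·(t - 4)² - 1/4·(t - 4)³.
With (t - 4) = 4/3: s(16/3) = -25/27.

-0.9259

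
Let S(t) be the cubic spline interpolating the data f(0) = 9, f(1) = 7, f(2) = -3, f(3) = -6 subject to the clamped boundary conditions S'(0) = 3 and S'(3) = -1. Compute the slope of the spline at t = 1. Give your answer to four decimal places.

Put m_i = S'' at the i-th knot. Here h = (1, 1, 1) and Δ = (-2, -10, -3), so the interior equations h_(i-1)·m_(i-1) + 2(h_(i-1)+h_i)·m_i + h_i·m_(i+1) = 6(Δ_i − Δ_(i-1)) read
  1·m_0 + 4·m_1 + 1·m_2 = 6(Δ_1 - Δ_0) = -48
  1·m_1 + 4·m_2 + 1·m_3 = 6(Δ_2 - Δ_1) = 42
Clamped end conditions give two more equations: 2h_0·m_0 + h_0·m_1 = 6(Δ_0 - S'(0)) = -30 and h_2·m_2 + 2h_2·m_3 = 6(S'(3) - Δ_2) = 12.
Forward elimination and back-substitution give m_0 = -124/15, m_1 = -202/15, m_2 = 212/15, m_3 = -16/15.
On [1, 2], S'(t) = b_1 + 2c_1·(t - 1) + 3d_1·(t - 1)² with b_1 = Δ_1 - h_1(2m_1 + m_2)/6 = -118/15, c_1 = m_1/2 = -101/15, d_1 = (m_2 - m_1)/(6h_1) = 23/5. So S'(1) = -118/15.

-7.8667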